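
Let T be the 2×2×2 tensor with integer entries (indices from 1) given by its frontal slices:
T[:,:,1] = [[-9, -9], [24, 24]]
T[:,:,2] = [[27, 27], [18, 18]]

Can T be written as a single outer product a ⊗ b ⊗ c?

The mode-1 unfolding of T (rows indexed by i, columns by (j,k) = (1,1), (1,2), (2,1), (2,2)) is [[-9, 27, -9, 27], [24, 18, 24, 18]].
There the 2×2 minor on rows i ∈ {1, 2}, columns (j,k) ∈ {(1,1), (1,2)} is det [[-9, 27], [24, 18]] = -810 ≠ 0, so this unfolding has rank ≥ 2; CP rank is at least every unfolding rank, so rank(T) ≥ 2.
In particular rank(T) ≥ 2 > 1, so T is not rank-1.

No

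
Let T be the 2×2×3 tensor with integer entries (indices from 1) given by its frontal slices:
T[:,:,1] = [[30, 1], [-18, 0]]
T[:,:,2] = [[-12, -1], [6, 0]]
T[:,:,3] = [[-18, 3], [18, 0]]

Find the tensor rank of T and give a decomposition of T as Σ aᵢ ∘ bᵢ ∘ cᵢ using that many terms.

rank(T) = 2

Lower bound: in the mode-1 unfolding of T (rows indexed by i, columns by (j,k)) the 2×2 minor on rows i ∈ {1, 2}, columns (j,k) ∈ {(1,1), (1,2)} is det [[30, -12], [-18, 6]] = -36 ≠ 0, so that unfolding has rank ≥ 2 and hence rank(T) ≥ 2 (CP rank is at least every unfolding rank, though it can be larger).
Upper bound: with S_k = T[:,:,k], the two rank-1 terms a₁b₁ᵀ, a₂b₂ᵀ are the rank-1 members of the pencil x·S₁ + y·S₂.
det(x·S₁ + y·S₂) is 18·x² − 24·xy + 6·y² = 6·(3·x − y)(x − y), vanishing at (x:y) = (1:3) and (1:1).
M₁ = S₁ + 3·S₂ = [[-6, -2], [0, 0]] = (-2)·(1, 0)(3, 1)ᵀ and M₂ = S₁ + S₂ = [[18, 0], [-12, 0]] = 6·(3, -2)(1, 0)ᵀ, so take a₁ = (1, 0), b₁ = (3, 1), a₂ = (3, -2), b₂ = (1, 0).
Each slice is an integer combination of E₁ = a₁b₁ᵀ and E₂ = a₂b₂ᵀ: S₁ = E₁ + 9·E₂, S₂ = −E₁ − 3·E₂, S₃ = 3·E₁ − 9·E₂; reading off coefficients, c₁ = (1, -1, 3) and c₂ = (9, -3, -9).
Hence T = (1, 0) ∘ (3, 1) ∘ (1, -1, 3) + (3, -2) ∘ (1, 0) ∘ (9, -3, -9), so rank(T) ≤ 2.
These bounds meet, so rank(T) = 2.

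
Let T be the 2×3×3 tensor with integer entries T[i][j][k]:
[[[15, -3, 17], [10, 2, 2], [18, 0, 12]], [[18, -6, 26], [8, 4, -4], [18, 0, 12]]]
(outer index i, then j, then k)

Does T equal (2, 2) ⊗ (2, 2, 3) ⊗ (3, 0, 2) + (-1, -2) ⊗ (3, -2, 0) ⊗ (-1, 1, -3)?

Yes

Reconstruct entrywise from the claimed factors. For example, T[0,1,1] = 2 and Σₗ aₗ[0]bₗ[1]cₗ[1] = (2)·(2)·(0) + (-1)·(-2)·(1) = 2; checking all 18 entries, every one matches. The claim holds.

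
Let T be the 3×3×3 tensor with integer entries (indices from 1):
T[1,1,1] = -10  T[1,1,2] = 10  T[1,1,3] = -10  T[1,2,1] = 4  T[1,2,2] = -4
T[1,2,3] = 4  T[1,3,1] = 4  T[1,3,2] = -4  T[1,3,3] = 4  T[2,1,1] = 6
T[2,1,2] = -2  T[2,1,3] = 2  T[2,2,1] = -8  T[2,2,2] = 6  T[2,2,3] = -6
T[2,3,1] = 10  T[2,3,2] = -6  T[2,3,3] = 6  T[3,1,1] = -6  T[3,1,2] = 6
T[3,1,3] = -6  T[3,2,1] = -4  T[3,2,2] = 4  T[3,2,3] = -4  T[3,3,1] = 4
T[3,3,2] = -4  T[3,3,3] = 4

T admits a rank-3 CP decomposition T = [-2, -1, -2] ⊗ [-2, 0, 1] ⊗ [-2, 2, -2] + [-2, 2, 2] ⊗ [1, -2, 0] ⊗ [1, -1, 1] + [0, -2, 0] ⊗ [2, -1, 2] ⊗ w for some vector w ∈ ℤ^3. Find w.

Subtract the known terms from T to get the rank-1 residual R = [0, -2, 0] ⊗ [2, -1, 2] ⊗ w, so R[i,j,k] = a[i]·b[j]·w[k]. Pick indices with nonzero a[2]·b[1] = (-2)·(2) = -4. Only the fibre through (2,1,·) is needed: R[2,1,:] = T[2,1,:] − Σₗ aₗ[2]bₗ[1]cₗ = [6, -2, 2] − (-1)·(-2)·[-2, 2, -2] − (2)·(1)·[1, -1, 1] = [8, -4, 4]. Then w[k] = R[2,1,k] / -4 for each k, giving w = [8, -4, 4] / -4 = [-2, 1, -1].

w = [-2, 1, -1]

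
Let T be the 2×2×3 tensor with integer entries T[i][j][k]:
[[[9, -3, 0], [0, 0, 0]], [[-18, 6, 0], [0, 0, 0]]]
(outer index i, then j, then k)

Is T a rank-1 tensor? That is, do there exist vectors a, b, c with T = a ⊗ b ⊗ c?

Yes

If T = a ⊗ b ⊗ c then every fibre of T is a multiple of the corresponding factor, so read the factors off the fibres through the nonzero entry T[0,0,0] = 9.
The mode-1 fibre T[:,0,0] = [9, -18] gives a = [1, -2] (primitive direction); the mode-2 fibre T[0,:,0] = [9, 0] gives b = [1, 0]; then c[k] = T[0,0,k] / (a[0]·b[0]) = [9, -3, 0] / 1 = [9, -3, 0].
Expanding [1, -2] ⊗ [1, 0] ⊗ [9, -3, 0] reproduces all 12 entries of T, so T = [1, -2] ⊗ [1, 0] ⊗ [9, -3, 0] and rank(T) ≤ 1.
Equivalently every frontal slice T[:,:,k] is c[k] times the rank-1 matrix [1, -2] ⊗ [1, 0]. So T has rank 1 (it is nonzero).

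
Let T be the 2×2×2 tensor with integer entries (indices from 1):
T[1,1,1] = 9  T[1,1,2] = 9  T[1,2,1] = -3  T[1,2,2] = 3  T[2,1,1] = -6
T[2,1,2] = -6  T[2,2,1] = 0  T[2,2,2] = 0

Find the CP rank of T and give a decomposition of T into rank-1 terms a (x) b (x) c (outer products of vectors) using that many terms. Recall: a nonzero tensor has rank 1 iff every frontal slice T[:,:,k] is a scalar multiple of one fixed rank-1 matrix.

rank(T) = 2

Lower bound: the mode-3 unfolding of T (rows indexed by k, columns by (i,j) = (1,1), (1,2), (2,1), (2,2)) is [[9, -3, -6, 0], [9, 3, -6, 0]].
There the 2×2 minor on rows k ∈ {1, 2}, columns (i,j) ∈ {(1,1), (1,2)} is det [[9, -3], [9, 3]] = 54 ≠ 0, so this unfolding has rank ≥ 2; CP rank is at least every unfolding rank, so rank(T) ≥ 2. (Unfolding ranks only ever bound the CP rank from below — rank(T) can be strictly larger than all of them — so the matching upper bound has to come from an explicit 2-term decomposition.)
Upper bound — finding two terms. Write S_k = T[:,:,k] for the frontal slices: S₁ = [[9, -3], [-6, 0]], S₂ = [[9, 3], [-6, 0]].
If T = a₁ (x) b₁ (x) c₁ + a₂ (x) b₂ (x) c₂ then each S_k = c₁[k]·a₁b₁ᵀ + c₂[k]·a₂b₂ᵀ. S₁ and S₂ are linearly independent, so a₁b₁ᵀ and a₂b₂ᵀ must span the same plane of matrices: they are the rank-1 matrices of the form x·S₁ + y·S₂.
det(x·S₁ + y·S₂) is −18·x² + 18·y² = (-18)·(x − y)(x + y), vanishing at (x:y) = (1:1) and (1:-1).
M₁ = S₁ + S₂ = [[18, 0], [-12, 0]] = 6·[3, -2][1, 0]ᵀ and M₂ = S₁ − S₂ = [[0, -6], [0, 0]] = (-6)·[1, 0][0, 1]ᵀ, so take a₁ = [3, -2], b₁ = [1, 0], a₂ = [1, 0], b₂ = [0, 1].
Each slice is an integer combination of E₁ = a₁b₁ᵀ and E₂ = a₂b₂ᵀ: S₁ = 3·E₁ − 3·E₂, S₂ = 3·E₁ + 3·E₂; reading off coefficients, c₁ = [3, 3] and c₂ = [-3, 3].
Hence T = [3, -2] (x) [1, 0] (x) [3, 3] + [1, 0] (x) [0, 1] (x) [-3, 3], so rank(T) ≤ 2.
These bounds meet, so rank(T) = 2.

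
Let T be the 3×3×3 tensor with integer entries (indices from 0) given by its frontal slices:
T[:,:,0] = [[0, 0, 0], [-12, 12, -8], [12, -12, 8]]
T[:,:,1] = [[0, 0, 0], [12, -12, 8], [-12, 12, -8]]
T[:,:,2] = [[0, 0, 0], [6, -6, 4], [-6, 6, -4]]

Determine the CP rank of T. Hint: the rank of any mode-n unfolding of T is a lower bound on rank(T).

Lower bound: T ≠ 0 (e.g. T[1,0,0] = -12), so rank(T) ≥ 1.
Upper bound: if T = a ∘ b ∘ c then every fibre of T is a multiple of the corresponding factor, so read the factors off the fibres through the nonzero entry T[1,0,0] = -12.
The mode-1 fibre T[:,0,0] = [0, -12, 12] gives a = (0, 1, -1) (primitive direction); the mode-2 fibre T[1,:,0] = [-12, 12, -8] gives b = (3, -3, 2); then c[k] = T[1,0,k] / (a[1]·b[0]) = [-12, 12, 6] / 3 = (-4, 4, 2).
Expanding (0, 1, -1) ∘ (3, -3, 2) ∘ (-4, 4, 2) reproduces all 27 entries of T, so T = (0, 1, -1) ∘ (3, -3, 2) ∘ (-4, 4, 2) and rank(T) ≤ 1.
These bounds meet, so rank(T) = 1.

1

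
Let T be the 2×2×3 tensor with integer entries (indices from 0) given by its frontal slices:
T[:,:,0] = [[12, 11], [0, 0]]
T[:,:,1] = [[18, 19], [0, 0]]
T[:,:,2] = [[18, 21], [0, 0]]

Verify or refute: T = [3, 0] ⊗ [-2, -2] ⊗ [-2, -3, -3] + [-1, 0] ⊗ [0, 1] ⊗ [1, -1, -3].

Reconstruct entrywise from the claimed factors. For example, T[1,0,2] = 0 and Σₗ aₗ[1]bₗ[0]cₗ[2] = (0)·(-2)·(-3) + (0)·(0)·(-3) = 0; checking all 12 entries, every one matches. The claim holds.

Yes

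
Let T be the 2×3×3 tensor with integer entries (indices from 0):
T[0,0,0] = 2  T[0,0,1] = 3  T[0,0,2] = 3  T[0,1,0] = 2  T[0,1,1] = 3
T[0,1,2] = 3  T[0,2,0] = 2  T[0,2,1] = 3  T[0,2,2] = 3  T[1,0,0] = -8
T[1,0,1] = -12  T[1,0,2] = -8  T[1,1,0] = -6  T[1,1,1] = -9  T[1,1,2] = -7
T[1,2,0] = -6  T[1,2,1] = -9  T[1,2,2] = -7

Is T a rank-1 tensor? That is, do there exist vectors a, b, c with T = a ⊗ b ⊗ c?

No

The mode-1 unfolding of T (rows indexed by i, columns by (j,k) = (0,0), (0,1), (0,2), (1,0), (1,1), (1,2), (2,0), (2,1), (2,2)) is [[2, 3, 3, 2, 3, 3, 2, 3, 3], [-8, -12, -8, -6, -9, -7, -6, -9, -7]].
There the 2×2 minor on rows i ∈ {0, 1}, columns (j,k) ∈ {(0,0), (0,2)} is det [[2, 3], [-8, -8]] = 8 ≠ 0, so this unfolding has rank ≥ 2; CP rank is at least every unfolding rank, so rank(T) ≥ 2.
In particular rank(T) ≥ 2 > 1, so T is not rank-1.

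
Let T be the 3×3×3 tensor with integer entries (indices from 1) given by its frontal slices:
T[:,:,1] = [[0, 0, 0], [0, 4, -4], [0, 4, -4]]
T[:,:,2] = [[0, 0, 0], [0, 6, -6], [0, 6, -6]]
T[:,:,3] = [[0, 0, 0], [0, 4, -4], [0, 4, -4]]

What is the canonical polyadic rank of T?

Lower bound: T ≠ 0 (e.g. T[2,2,1] = 4), so rank(T) ≥ 1.
Upper bound: if T = a ⊗ b ⊗ c then every fibre of T is a multiple of the corresponding factor, so read the factors off the fibres through the nonzero entry T[2,2,1] = 4.
The mode-1 fibre T[:,2,1] = [0, 4, 4] gives a = [0, 1, 1] (primitive direction); the mode-2 fibre T[2,:,1] = [0, 4, -4] gives b = [0, 1, -1]; then c[k] = T[2,2,k] / (a[2]·b[2]) = [4, 6, 4] / 1 = [4, 6, 4].
Expanding [0, 1, 1] ⊗ [0, 1, -1] ⊗ [4, 6, 4] reproduces all 27 entries of T, so T = [0, 1, 1] ⊗ [0, 1, -1] ⊗ [4, 6, 4] and rank(T) ≤ 1.
These bounds meet, so rank(T) = 1.
Check entry T[3,3,1] = -4: (1)·(-1)·(4) = -4.

1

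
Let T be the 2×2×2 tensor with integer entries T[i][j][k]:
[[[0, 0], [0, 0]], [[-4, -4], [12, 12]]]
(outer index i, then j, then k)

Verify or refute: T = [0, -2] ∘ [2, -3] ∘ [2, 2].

No

Reconstruct entry (1,0,0) from the claimed factors: Σₗ aₗ[1]bₗ[0]cₗ[0] = (-2)·(2)·(2) = -8, but T[1,0,0] = -4. The claim is false.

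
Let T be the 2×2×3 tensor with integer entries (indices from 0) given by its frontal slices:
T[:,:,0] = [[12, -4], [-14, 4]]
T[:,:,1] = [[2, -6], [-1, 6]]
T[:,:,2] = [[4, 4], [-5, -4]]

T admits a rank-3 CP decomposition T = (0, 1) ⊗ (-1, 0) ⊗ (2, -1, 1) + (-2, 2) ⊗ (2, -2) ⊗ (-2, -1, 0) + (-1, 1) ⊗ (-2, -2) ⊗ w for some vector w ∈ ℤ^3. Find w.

Subtract the known terms from T to get the rank-1 residual R = (-1, 1) ⊗ (-2, -2) ⊗ w, so R[i,j,k] = a[i]·b[j]·w[k]. Pick indices with nonzero a[0]·b[0] = (-1)·(-2) = 2. Only the fibre through (0,0,·) is needed: R[0,0,:] = T[0,0,:] − Σₗ aₗ[0]bₗ[0]cₗ = [12, 2, 4] − (0)·(-1)·(2, -1, 1) − (-2)·(2)·(-2, -1, 0) = [4, -2, 4]. Then w[k] = R[0,0,k] / 2 for each k, giving w = [4, -2, 4] / 2 = (2, -1, 2).

w = (2, -1, 2)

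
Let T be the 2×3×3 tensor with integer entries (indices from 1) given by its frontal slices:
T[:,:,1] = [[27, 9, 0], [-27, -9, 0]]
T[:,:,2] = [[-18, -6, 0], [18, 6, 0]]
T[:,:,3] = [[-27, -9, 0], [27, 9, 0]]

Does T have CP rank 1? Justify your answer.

Yes

The mode-1 fibre T[:,1,1] = [27, -27] gives a = [1, -1] (primitive direction); the mode-2 fibre T[1,:,1] = [27, 9, 0] gives b = [3, 1, 0]; then c[k] = T[1,1,k] / (a[1]·b[1]) = [27, -18, -27] / 3 = [9, -6, -9].
Expanding [1, -1] ⊗ [3, 1, 0] ⊗ [9, -6, -9] reproduces all 18 entries of T, so T = [1, -1] ⊗ [3, 1, 0] ⊗ [9, -6, -9] and rank(T) ≤ 1.
Equivalently every frontal slice T[:,:,k] is c[k] times the rank-1 matrix [1, -1] ⊗ [3, 1, 0]. So T has rank 1 (it is nonzero).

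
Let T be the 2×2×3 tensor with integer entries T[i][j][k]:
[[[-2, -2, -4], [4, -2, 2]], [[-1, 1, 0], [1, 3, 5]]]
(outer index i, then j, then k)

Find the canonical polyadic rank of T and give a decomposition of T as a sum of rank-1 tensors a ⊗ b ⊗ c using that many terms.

Lower bound: the mode-3 unfolding of T (rows indexed by k, columns by (i,j) = (0,0), (0,1), (1,0), (1,1)) is [[-2, 4, -1, 1], [-2, -2, 1, 3], [-4, 2, 0, 5]].
There the 3×3 minor on rows k ∈ {0, 1, 2}, columns (i,j) ∈ {(0,0), (0,1), (1,1)} is det [[-2, 4, 1], [-2, -2, 3], [-4, 2, 5]] = 12 ≠ 0, so this unfolding has rank ≥ 3; CP rank is at least every unfolding rank, so rank(T) ≥ 3. (Unfolding ranks only ever bound the CP rank from below — rank(T) can be strictly larger than all of them — so the matching upper bound has to come from an explicit 3-term decomposition.)
Upper bound: T is a sum of 3 rank-1 terms, T = [0, 1] ⊗ [0, 1] ⊗ [-1, 2, 2] + [2, -1] ⊗ [1, 1] ⊗ [0, -1, -1] + [2, 1] ⊗ [1, -2] ⊗ [-1, 0, -1] (one valid choice — decompositions are not unique — normalised so each a, b is primitive with positive first nonzero entry; check it by expanding all entries), so rank(T) ≤ 3.
These bounds meet, so rank(T) = 3.

rank(T) = 3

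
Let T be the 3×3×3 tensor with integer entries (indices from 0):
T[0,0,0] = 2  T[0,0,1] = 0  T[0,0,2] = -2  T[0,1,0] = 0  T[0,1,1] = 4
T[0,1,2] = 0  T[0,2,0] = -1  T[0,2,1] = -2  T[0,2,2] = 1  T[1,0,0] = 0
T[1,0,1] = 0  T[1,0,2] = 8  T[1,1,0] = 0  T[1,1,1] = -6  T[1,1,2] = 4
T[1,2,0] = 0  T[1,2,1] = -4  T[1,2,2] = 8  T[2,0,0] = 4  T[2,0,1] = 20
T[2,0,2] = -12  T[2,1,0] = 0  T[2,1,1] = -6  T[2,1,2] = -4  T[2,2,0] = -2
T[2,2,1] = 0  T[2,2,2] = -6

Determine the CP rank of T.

Lower bound: in the mode-3 unfolding of T (rows indexed by k, columns by (i,j)) the 3×3 minor on rows k ∈ {0, 1, 2}, columns (i,j) ∈ {(0,0), (0,1), (1,0)} is det [[2, 0, 0], [0, 4, 0], [-2, 0, 8]] = 64 ≠ 0, so that unfolding has rank ≥ 3 and hence rank(T) ≥ 3 (CP rank is at least every unfolding rank, though it can be larger).
Upper bound: T is a sum of 3 rank-1 terms, T = [0, 1, -1] ⊗ [2, 1, 2] ⊗ [0, -2, 4] + [1, -1, -2] ⊗ [1, -1, 0] ⊗ [0, -4, 0] + [1, 0, 2] ⊗ [2, 0, -1] ⊗ [1, 2, -1] (one valid choice — decompositions are not unique — normalised so each a, b is primitive with positive first nonzero entry; check it by expanding all entries), so rank(T) ≤ 3.
These bounds meet, so rank(T) = 3.

3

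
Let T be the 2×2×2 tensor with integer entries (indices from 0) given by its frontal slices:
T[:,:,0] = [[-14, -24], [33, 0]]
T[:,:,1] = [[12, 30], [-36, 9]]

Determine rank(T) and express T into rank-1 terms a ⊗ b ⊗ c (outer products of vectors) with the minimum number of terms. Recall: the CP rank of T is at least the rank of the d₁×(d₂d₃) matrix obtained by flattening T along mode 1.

rank(T) = 2

Lower bound: the mode-1 unfolding of T (rows indexed by i, columns by (j,k) = (0,0), (0,1), (1,0), (1,1)) is [[-14, 12, -24, 30], [33, -36, 0, 9]].
There the 2×2 minor on rows i ∈ {0, 1}, columns (j,k) ∈ {(0,0), (0,1)} is det [[-14, 12], [33, -36]] = 108 ≠ 0, so this unfolding has rank ≥ 2; CP rank is at least every unfolding rank, so rank(T) ≥ 2. (Unfolding ranks only ever bound the CP rank from below — rank(T) can be strictly larger than all of them — so the matching upper bound has to come from an explicit 2-term decomposition.)
Upper bound — finding two terms. Write S_k = T[:,:,k] for the frontal slices: S₀ = [[-14, -24], [33, 0]], S₁ = [[12, 30], [-36, 9]].
If T = a₁ ⊗ b₁ ⊗ c₁ + a₂ ⊗ b₂ ⊗ c₂ then each S_k = c₁[k]·a₁b₁ᵀ + c₂[k]·a₂b₂ᵀ. S₀ and S₁ are linearly independent, so a₁b₁ᵀ and a₂b₂ᵀ must span the same plane of matrices: they are the rank-1 matrices of the form x·S₀ + y·S₁.
det(x·S₀ + y·S₁) is 792·x² − 1980·xy + 1188·y² = 396·(2·x − 3·y)(x − y), vanishing at (x:y) = (3:2) and (1:1).
M₁ = 3·S₀ + 2·S₁ = [[-18, -12], [27, 18]] = (-3)·(2, -3)(3, 2)ᵀ and M₂ = S₀ + S₁ = [[-2, 6], [-3, 9]] = −(2, 3)(1, -3)ᵀ, so take a₁ = (2, -3), b₁ = (3, 2), a₂ = (2, 3), b₂ = (1, -3).
Each slice is an integer combination of E₁ = a₁b₁ᵀ and E₂ = a₂b₂ᵀ: S₀ = −3·E₁ + 2·E₂, S₁ = 3·E₁ − 3·E₂; reading off coefficients, c₁ = (-3, 3) and c₂ = (2, -3).
Hence T = (2, -3) ⊗ (3, 2) ⊗ (-3, 3) + (2, 3) ⊗ (1, -3) ⊗ (2, -3), so rank(T) ≤ 2.
These bounds meet, so rank(T) = 2.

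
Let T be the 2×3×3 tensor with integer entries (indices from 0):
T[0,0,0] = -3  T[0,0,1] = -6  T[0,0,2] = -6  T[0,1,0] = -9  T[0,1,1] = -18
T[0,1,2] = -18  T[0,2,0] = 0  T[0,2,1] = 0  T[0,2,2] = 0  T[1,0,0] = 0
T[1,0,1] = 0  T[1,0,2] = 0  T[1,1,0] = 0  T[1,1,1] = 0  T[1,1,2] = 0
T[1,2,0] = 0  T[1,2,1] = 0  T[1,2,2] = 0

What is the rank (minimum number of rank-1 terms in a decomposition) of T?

Lower bound: T ≠ 0 (e.g. T[0,0,0] = -3), so rank(T) ≥ 1.
Upper bound: if T = a ⊗ b ⊗ c then every fibre of T is a multiple of the corresponding factor, so read the factors off the fibres through the nonzero entry T[0,0,0] = -3.
The mode-1 fibre T[:,0,0] = [-3, 0] gives a = [1, 0] (primitive direction); the mode-2 fibre T[0,:,0] = [-3, -9, 0] gives b = [1, 3, 0]; then c[k] = T[0,0,k] / (a[0]·b[0]) = [-3, -6, -6] / 1 = [-3, -6, -6].
Expanding [1, 0] ⊗ [1, 3, 0] ⊗ [-3, -6, -6] reproduces all 18 entries of T, so T = [1, 0] ⊗ [1, 3, 0] ⊗ [-3, -6, -6] and rank(T) ≤ 1.
These bounds meet, so rank(T) = 1.

1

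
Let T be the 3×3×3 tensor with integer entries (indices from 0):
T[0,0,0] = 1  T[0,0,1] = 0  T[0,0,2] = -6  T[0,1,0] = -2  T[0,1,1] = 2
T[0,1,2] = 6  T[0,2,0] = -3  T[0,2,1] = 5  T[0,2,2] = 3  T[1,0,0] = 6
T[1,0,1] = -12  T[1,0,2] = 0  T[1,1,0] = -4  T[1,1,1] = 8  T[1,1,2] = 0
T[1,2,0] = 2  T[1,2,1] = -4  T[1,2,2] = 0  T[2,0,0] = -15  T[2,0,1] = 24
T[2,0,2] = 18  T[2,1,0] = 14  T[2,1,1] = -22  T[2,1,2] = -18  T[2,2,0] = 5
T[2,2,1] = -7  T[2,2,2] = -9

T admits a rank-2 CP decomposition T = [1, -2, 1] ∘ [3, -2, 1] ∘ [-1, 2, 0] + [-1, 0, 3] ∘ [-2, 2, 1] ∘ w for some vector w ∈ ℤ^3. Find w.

w = [2, -3, -3]

Subtract the known terms from T to get the rank-1 residual R = [-1, 0, 3] ∘ [-2, 2, 1] ∘ w, so R[i,j,k] = a[i]·b[j]·w[k]. Pick indices with nonzero a[0]·b[0] = (-1)·(-2) = 2. Only the fibre through (0,0,·) is needed: R[0,0,:] = T[0,0,:] − Σₗ aₗ[0]bₗ[0]cₗ = [1, 0, -6] − (1)·(3)·[-1, 2, 0] = [4, -6, -6]. Then w[k] = R[0,0,k] / 2 for each k, giving w = [4, -6, -6] / 2 = [2, -3, -3].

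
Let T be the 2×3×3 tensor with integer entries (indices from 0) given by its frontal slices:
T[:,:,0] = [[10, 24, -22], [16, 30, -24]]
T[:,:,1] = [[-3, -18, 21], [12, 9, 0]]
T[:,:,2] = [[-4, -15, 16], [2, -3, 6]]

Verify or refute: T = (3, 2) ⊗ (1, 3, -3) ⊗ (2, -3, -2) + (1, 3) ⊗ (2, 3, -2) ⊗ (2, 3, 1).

Yes

Reconstruct entrywise from the claimed factors. For example, T[0,1,0] = 24 and Σₗ aₗ[0]bₗ[1]cₗ[0] = (3)·(3)·(2) + (1)·(3)·(2) = 24; checking all 18 entries, every one matches. The claim holds.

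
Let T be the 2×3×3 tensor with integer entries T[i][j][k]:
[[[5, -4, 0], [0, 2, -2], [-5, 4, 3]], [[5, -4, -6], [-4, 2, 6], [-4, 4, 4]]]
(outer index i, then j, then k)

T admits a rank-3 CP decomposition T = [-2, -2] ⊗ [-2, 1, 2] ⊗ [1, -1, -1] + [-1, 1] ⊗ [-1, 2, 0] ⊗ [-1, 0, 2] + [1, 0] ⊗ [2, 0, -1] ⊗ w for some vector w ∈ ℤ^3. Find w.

Subtract the known terms from T to get the rank-1 residual R = [1, 0] ⊗ [2, 0, -1] ⊗ w, so R[i,j,k] = a[i]·b[j]·w[k]. Pick indices with nonzero a[0]·b[0] = (1)·(2) = 2. Only the fibre through (0,0,·) is needed: R[0,0,:] = T[0,0,:] − Σₗ aₗ[0]bₗ[0]cₗ = [5, -4, 0] − (-2)·(-2)·[1, -1, -1] − (-1)·(-1)·[-1, 0, 2] = [2, 0, 2]. Then w[k] = R[0,0,k] / 2 for each k, giving w = [2, 0, 2] / 2 = [1, 0, 1].

w = [1, 0, 1]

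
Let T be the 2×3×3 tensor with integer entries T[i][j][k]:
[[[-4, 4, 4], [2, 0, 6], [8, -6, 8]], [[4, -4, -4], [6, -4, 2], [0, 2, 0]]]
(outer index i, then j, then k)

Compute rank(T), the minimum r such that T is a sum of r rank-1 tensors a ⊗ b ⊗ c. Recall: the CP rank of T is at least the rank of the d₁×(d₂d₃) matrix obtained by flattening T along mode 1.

3

Lower bound: the mode-3 unfolding of T (rows indexed by k, columns by (i,j) = (0,0), (0,1), (0,2), (1,0), (1,1), (1,2)) is [[-4, 2, 8, 4, 6, 0], [4, 0, -6, -4, -4, 2], [4, 6, 8, -4, 2, 0]].
There the 3×3 minor on rows k ∈ {0, 1, 2}, columns (i,j) ∈ {(0,0), (0,1), (0,2)} is det [[-4, 2, 8], [4, 0, -6], [4, 6, 8]] = -64 ≠ 0, so this unfolding has rank ≥ 3; CP rank is at least every unfolding rank, so rank(T) ≥ 3. (This is only a lower bound: in general the CP rank may exceed every unfolding rank, so we still need to exhibit 3 rank-1 terms summing to T.)
Upper bound: T is a sum of 3 rank-1 terms, T = [1, -1] ⊗ [2, 1, -2] ⊗ [-2, 2, -2] + [1, -1] ⊗ [2, 1, 0] ⊗ [0, 0, 4] + [1, 1] ⊗ [0, 1, 1] ⊗ [4, -2, 4] (written with every a and b primitive with positive leading entry and the scale carried by c; CP decompositions are not unique, and this one is verified by expanding entrywise), so rank(T) ≤ 3.
These bounds meet, so rank(T) = 3.
Check entry T[0,2,1] = -6: (1)·(-2)·(2) + (1)·(0)·(0) + (1)·(1)·(-2) = -6.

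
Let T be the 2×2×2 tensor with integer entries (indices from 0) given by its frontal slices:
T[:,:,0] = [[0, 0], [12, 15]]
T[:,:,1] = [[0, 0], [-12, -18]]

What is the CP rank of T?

2

Lower bound: the mode-3 unfolding of T (rows indexed by k, columns by (i,j) = (0,0), (0,1), (1,0), (1,1)) is [[0, 0, 12, 15], [0, 0, -12, -18]].
There the 2×2 minor on rows k ∈ {0, 1}, columns (i,j) ∈ {(1,0), (1,1)} is det [[12, 15], [-12, -18]] = -36 ≠ 0, so this unfolding has rank ≥ 2; CP rank is at least every unfolding rank, so rank(T) ≥ 2. (Flattening ranks never certify an upper bound on CP rank; for that we must actually write T with 2 rank-1 terms.)
Upper bound — finding two terms. Every mode-1 slice of T is a multiple of one matrix: T[i,:,:] = a[i]·M with a = [0, 1] and M = [[12, -12], [15, -18]] (rows indexed by j, columns by k). So it suffices to write M as a sum of two rank-1 matrices.
Splitting M by its rows (j = 0, 1), M = [1, 0][12, -12]ᵀ + [0, 1][15, -18]ᵀ.
Hence T = [0, 1] ⊗ [1, 0] ⊗ [12, -12] + [0, 1] ⊗ [0, 1] ⊗ [15, -18], so rank(T) ≤ 2.
These bounds meet, so rank(T) = 2.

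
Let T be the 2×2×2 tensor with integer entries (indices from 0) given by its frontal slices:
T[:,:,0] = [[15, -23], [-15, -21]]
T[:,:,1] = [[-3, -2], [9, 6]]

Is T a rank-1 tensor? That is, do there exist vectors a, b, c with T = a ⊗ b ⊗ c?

The mode-3 unfolding of T (rows indexed by k, columns by (i,j) = (0,0), (0,1), (1,0), (1,1)) is [[15, -23, -15, -21], [-3, -2, 9, 6]].
There the 2×2 minor on rows k ∈ {0, 1}, columns (i,j) ∈ {(0,0), (0,1)} is det [[15, -23], [-3, -2]] = -99 ≠ 0, so this unfolding has rank ≥ 2; CP rank is at least every unfolding rank, so rank(T) ≥ 2.
In particular rank(T) ≥ 2 > 1, so T is not rank-1.

No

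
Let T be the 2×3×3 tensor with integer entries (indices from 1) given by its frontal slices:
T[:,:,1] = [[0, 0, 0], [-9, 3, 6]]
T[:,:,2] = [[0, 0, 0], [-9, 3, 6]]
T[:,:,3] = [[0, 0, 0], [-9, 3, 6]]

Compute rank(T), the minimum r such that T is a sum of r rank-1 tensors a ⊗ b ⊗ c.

1

Lower bound: T ≠ 0 (e.g. T[2,1,1] = -9), so rank(T) ≥ 1.
Upper bound: if T = a ⊗ b ⊗ c then every fibre of T is a multiple of the corresponding factor, so read the factors off the fibres through the nonzero entry T[2,1,1] = -9.
The mode-1 fibre T[:,1,1] = [0, -9] gives a = [0, 1] (primitive direction); the mode-2 fibre T[2,:,1] = [-9, 3, 6] gives b = [3, -1, -2]; then c[k] = T[2,1,k] / (a[2]·b[1]) = [-9, -9, -9] / 3 = [-3, -3, -3].
Expanding [0, 1] ⊗ [3, -1, -2] ⊗ [-3, -3, -3] reproduces all 18 entries of T, so T = [0, 1] ⊗ [3, -1, -2] ⊗ [-3, -3, -3] and rank(T) ≤ 1.
These bounds meet, so rank(T) = 1.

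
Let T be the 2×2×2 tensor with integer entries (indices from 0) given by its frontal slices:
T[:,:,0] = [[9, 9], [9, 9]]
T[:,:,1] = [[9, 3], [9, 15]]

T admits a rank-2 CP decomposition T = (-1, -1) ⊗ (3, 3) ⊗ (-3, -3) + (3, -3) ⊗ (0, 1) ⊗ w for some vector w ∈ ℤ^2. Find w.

Subtract the known terms from T to get the rank-1 residual R = (3, -3) ⊗ (0, 1) ⊗ w, so R[i,j,k] = a[i]·b[j]·w[k]. Pick indices with nonzero a[0]·b[1] = (3)·(1) = 3. Only the fibre through (0,1,·) is needed: R[0,1,:] = T[0,1,:] − Σₗ aₗ[0]bₗ[1]cₗ = [9, 3] − (-1)·(3)·(-3, -3) = [0, -6]. Then w[k] = R[0,1,k] / 3 for each k, giving w = [0, -6] / 3 = (0, -2).

w = (0, -2)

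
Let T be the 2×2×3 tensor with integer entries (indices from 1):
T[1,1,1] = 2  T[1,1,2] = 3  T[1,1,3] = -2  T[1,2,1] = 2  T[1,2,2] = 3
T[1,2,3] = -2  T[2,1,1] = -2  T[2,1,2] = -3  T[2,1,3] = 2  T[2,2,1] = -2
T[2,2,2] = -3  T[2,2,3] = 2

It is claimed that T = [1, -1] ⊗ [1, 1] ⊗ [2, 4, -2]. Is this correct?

No

Reconstruct entry (1,1,2) from the claimed factors: Σₗ aₗ[1]bₗ[1]cₗ[2] = (1)·(1)·(4) = 4, but T[1,1,2] = 3. The claim is false.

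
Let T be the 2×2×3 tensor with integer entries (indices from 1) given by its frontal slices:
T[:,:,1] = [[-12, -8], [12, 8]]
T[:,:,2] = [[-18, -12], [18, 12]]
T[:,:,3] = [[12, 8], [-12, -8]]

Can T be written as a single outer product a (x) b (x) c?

Yes

If T = a (x) b (x) c then every fibre of T is a multiple of the corresponding factor, so read the factors off the fibres through the nonzero entry T[1,1,1] = -12.
The mode-1 fibre T[:,1,1] = [-12, 12] gives a = (1, -1) (primitive direction); the mode-2 fibre T[1,:,1] = [-12, -8] gives b = (3, 2); then c[k] = T[1,1,k] / (a[1]·b[1]) = [-12, -18, 12] / 3 = (-4, -6, 4).
Expanding (1, -1) (x) (3, 2) (x) (-4, -6, 4) reproduces all 12 entries of T, so T = (1, -1) (x) (3, 2) (x) (-4, -6, 4) and rank(T) ≤ 1.
Equivalently every frontal slice T[:,:,k] is c[k] times the rank-1 matrix (1, -1) (x) (3, 2). So T has rank 1 (it is nonzero).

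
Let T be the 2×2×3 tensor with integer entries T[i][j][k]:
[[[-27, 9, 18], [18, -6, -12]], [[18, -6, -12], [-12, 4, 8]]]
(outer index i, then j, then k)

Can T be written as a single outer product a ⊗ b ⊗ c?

Yes

The mode-1 fibre T[:,0,0] = [-27, 18] gives a = [3, -2] (primitive direction); the mode-2 fibre T[0,:,0] = [-27, 18] gives b = [3, -2]; then c[k] = T[0,0,k] / (a[0]·b[0]) = [-27, 9, 18] / 9 = [-3, 1, 2].
Expanding [3, -2] ⊗ [3, -2] ⊗ [-3, 1, 2] reproduces all 12 entries of T, so T = [3, -2] ⊗ [3, -2] ⊗ [-3, 1, 2] and rank(T) ≤ 1.
Equivalently every frontal slice T[:,:,k] is c[k] times the rank-1 matrix [3, -2] ⊗ [3, -2]. So T has rank 1 (it is nonzero).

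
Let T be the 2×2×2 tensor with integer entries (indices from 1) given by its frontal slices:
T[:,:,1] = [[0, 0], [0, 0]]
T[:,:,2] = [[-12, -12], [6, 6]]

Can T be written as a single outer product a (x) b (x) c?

The mode-1 fibre T[:,1,2] = [-12, 6] gives a = (2, -1) (primitive direction); the mode-2 fibre T[1,:,2] = [-12, -12] gives b = (1, 1); then c[k] = T[1,1,k] / (a[1]·b[1]) = [0, -12] / 2 = (0, -6).
Expanding (2, -1) (x) (1, 1) (x) (0, -6) reproduces all 8 entries of T, so T = (2, -1) (x) (1, 1) (x) (0, -6) and rank(T) ≤ 1.
Equivalently every frontal slice T[:,:,k] is c[k] times the rank-1 matrix (2, -1) (x) (1, 1). So T has rank 1 (it is nonzero).

Yes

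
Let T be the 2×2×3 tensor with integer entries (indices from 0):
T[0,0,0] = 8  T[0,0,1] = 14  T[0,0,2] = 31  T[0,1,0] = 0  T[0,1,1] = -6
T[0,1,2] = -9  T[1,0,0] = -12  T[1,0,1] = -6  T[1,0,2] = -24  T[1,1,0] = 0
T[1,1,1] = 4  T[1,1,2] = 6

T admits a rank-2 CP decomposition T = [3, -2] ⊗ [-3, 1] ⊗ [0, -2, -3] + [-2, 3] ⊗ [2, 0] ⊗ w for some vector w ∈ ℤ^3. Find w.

Subtract the known terms from T to get the rank-1 residual R = [-2, 3] ⊗ [2, 0] ⊗ w, so R[i,j,k] = a[i]·b[j]·w[k]. Pick indices with nonzero a[0]·b[0] = (-2)·(2) = -4. Only the fibre through (0,0,·) is needed: R[0,0,:] = T[0,0,:] − Σₗ aₗ[0]bₗ[0]cₗ = [8, 14, 31] − (3)·(-3)·[0, -2, -3] = [8, -4, 4]. Then w[k] = R[0,0,k] / -4 for each k, giving w = [8, -4, 4] / -4 = [-2, 1, -1].

w = [-2, 1, -1]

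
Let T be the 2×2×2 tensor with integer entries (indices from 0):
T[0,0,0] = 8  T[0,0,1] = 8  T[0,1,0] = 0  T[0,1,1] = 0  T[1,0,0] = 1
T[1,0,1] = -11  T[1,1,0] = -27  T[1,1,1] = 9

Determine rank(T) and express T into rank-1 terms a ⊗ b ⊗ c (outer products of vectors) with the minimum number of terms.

rank(T) = 2

Lower bound: the mode-3 unfolding of T (rows indexed by k, columns by (i,j) = (0,0), (0,1), (1,0), (1,1)) is [[8, 0, 1, -27], [8, 0, -11, 9]].
There the 2×2 minor on rows k ∈ {0, 1}, columns (i,j) ∈ {(0,0), (1,0)} is det [[8, 1], [8, -11]] = -96 ≠ 0, so this unfolding has rank ≥ 2; CP rank is at least every unfolding rank, so rank(T) ≥ 2. (Flattening ranks never certify an upper bound on CP rank; for that we must actually write T with 2 rank-1 terms.)
Upper bound — finding two terms. Write S_k = T[:,:,k] for the frontal slices: S₀ = [[8, 0], [1, -27]], S₁ = [[8, 0], [-11, 9]].
If T = a₁ ⊗ b₁ ⊗ c₁ + a₂ ⊗ b₂ ⊗ c₂ then each S_k = c₁[k]·a₁b₁ᵀ + c₂[k]·a₂b₂ᵀ. S₀ and S₁ are linearly independent, so a₁b₁ᵀ and a₂b₂ᵀ must span the same plane of matrices: they are the rank-1 matrices of the form x·S₀ + y·S₁.
det(x·S₀ + y·S₁) is −216·x² − 144·xy + 72·y² = (-72)·(3·x − y)(x + y), vanishing at (x:y) = (1:3) and (1:-1).
M₁ = S₀ + 3·S₁ = [[32, 0], [-32, 0]] = 32·[1, -1][1, 0]ᵀ and M₂ = S₀ − S₁ = [[0, 0], [12, -36]] = 12·[0, 1][1, -3]ᵀ, so take a₁ = [1, -1], b₁ = [1, 0], a₂ = [0, 1], b₂ = [1, -3].
Each slice is an integer combination of E₁ = a₁b₁ᵀ and E₂ = a₂b₂ᵀ: S₀ = 8·E₁ + 9·E₂, S₁ = 8·E₁ − 3·E₂; reading off coefficients, c₁ = [8, 8] and c₂ = [9, -3].
Hence T = [1, -1] ⊗ [1, 0] ⊗ [8, 8] + [0, 1] ⊗ [1, -3] ⊗ [9, -3], so rank(T) ≤ 2.
These bounds meet, so rank(T) = 2.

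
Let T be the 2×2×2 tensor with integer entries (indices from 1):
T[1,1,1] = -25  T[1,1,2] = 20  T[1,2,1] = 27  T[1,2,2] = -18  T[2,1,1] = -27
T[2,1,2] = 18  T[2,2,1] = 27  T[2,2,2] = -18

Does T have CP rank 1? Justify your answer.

No

The mode-2 unfolding of T (rows indexed by j, columns by (i,k) = (1,1), (1,2), (2,1), (2,2)) is [[-25, 20, -27, 18], [27, -18, 27, -18]].
There the 2×2 minor on rows j ∈ {1, 2}, columns (i,k) ∈ {(1,1), (1,2)} is det [[-25, 20], [27, -18]] = -90 ≠ 0, so this unfolding has rank ≥ 2; CP rank is at least every unfolding rank, so rank(T) ≥ 2.
In particular rank(T) ≥ 2 > 1, so T is not rank-1.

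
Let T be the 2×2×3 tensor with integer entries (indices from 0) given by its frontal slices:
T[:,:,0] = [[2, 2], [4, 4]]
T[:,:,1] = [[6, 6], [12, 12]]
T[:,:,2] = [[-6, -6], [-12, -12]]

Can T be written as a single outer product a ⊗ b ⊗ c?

The mode-1 fibre T[:,0,0] = [2, 4] gives a = [1, 2] (primitive direction); the mode-2 fibre T[0,:,0] = [2, 2] gives b = [1, 1]; then c[k] = T[0,0,k] / (a[0]·b[0]) = [2, 6, -6] / 1 = [2, 6, -6].
Expanding [1, 2] ⊗ [1, 1] ⊗ [2, 6, -6] reproduces all 12 entries of T, so T = [1, 2] ⊗ [1, 1] ⊗ [2, 6, -6] and rank(T) ≤ 1.
Equivalently every frontal slice T[:,:,k] is c[k] times the rank-1 matrix [1, 2] ⊗ [1, 1]. So T has rank 1 (it is nonzero).

Yes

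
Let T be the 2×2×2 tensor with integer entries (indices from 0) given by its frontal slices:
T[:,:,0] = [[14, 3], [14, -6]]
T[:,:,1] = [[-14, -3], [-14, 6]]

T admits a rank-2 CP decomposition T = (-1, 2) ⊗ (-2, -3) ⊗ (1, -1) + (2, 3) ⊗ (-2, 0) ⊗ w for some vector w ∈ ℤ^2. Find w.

w = (-3, 3)

Subtract the known terms from T to get the rank-1 residual R = (2, 3) ⊗ (-2, 0) ⊗ w, so R[i,j,k] = a[i]·b[j]·w[k]. Pick indices with nonzero a[0]·b[0] = (2)·(-2) = -4. Only the fibre through (0,0,·) is needed: R[0,0,:] = T[0,0,:] − Σₗ aₗ[0]bₗ[0]cₗ = [14, -14] − (-1)·(-2)·(1, -1) = [12, -12]. Then w[k] = R[0,0,k] / -4 for each k, giving w = [12, -12] / -4 = (-3, 3).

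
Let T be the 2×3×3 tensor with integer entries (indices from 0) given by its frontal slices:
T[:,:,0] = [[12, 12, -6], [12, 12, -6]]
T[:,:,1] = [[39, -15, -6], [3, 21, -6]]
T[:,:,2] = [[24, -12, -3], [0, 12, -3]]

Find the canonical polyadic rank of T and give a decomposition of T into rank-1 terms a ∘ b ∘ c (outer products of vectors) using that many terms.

rank(T) = 2

Lower bound: the mode-1 unfolding of T (rows indexed by i, columns by (j,k) = (0,0), (0,1), (0,2), (1,0), (1,1), (1,2), (2,0), (2,1), (2,2)) is [[12, 39, 24, 12, -15, -12, -6, -6, -3], [12, 3, 0, 12, 21, 12, -6, -6, -3]].
There the 2×2 minor on rows i ∈ {0, 1}, columns (j,k) ∈ {(0,0), (0,1)} is det [[12, 39], [12, 3]] = -432 ≠ 0, so this unfolding has rank ≥ 2; CP rank is at least every unfolding rank, so rank(T) ≥ 2. (This is only a lower bound: in general the CP rank may exceed every unfolding rank, so we still need to exhibit 2 rank-1 terms summing to T.)
Upper bound — finding two terms. Write S_k = T[:,:,k] for the frontal slices: S₀ = [[12, 12, -6], [12, 12, -6]], S₁ = [[39, -15, -6], [3, 21, -6]], S₂ = [[24, -12, -3], [0, 12, -3]].
If T = a₁ ∘ b₁ ∘ c₁ + a₂ ∘ b₂ ∘ c₂ then each S_k = c₁[k]·a₁b₁ᵀ + c₂[k]·a₂b₂ᵀ. S₀ and S₁ are linearly independent, so a₁b₁ᵀ and a₂b₂ᵀ must span the same plane of matrices: they are the rank-1 matrices of the form x·S₀ + y·S₁.
The 2×2 minor of x·S₀ + y·S₁ on rows {0,1}, columns {0,1} is 864·xy + 864·y² = 864·(y)(x + y), vanishing at (x:y) = (1:0) and (1:-1).
M₁ = S₀ = [[12, 12, -6], [12, 12, -6]] = 6·(1, 1)(2, 2, -1)ᵀ and M₂ = S₀ − S₁ = [[-27, 27, 0], [9, -9, 0]] = (-9)·(3, -1)(1, -1, 0)ᵀ, so take a₁ = (1, 1), b₁ = (2, 2, -1), a₂ = (3, -1), b₂ = (1, -1, 0).
Each slice is an integer combination of E₁ = a₁b₁ᵀ and E₂ = a₂b₂ᵀ: S₀ = 6·E₁, S₁ = 6·E₁ + 9·E₂, S₂ = 3·E₁ + 6·E₂; reading off coefficients, c₁ = (6, 6, 3) and c₂ = (0, 9, 6).
Hence T = (1, 1) ∘ (2, 2, -1) ∘ (6, 6, 3) + (3, -1) ∘ (1, -1, 0) ∘ (0, 9, 6), so rank(T) ≤ 2.
These bounds meet, so rank(T) = 2.
Check entry T[0,2,1] = -6: (1)·(-1)·(6) + (3)·(0)·(9) = -6.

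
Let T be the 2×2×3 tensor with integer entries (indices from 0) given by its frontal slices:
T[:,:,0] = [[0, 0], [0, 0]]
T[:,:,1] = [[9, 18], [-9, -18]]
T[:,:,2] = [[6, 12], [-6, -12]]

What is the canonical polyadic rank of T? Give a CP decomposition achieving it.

Lower bound: T ≠ 0 (e.g. T[0,0,1] = 9), so rank(T) ≥ 1.
Upper bound: if T = a ⊗ b ⊗ c then every fibre of T is a multiple of the corresponding factor, so read the factors off the fibres through the nonzero entry T[0,0,1] = 9.
The mode-1 fibre T[:,0,1] = [9, -9] gives a = (1, -1) (primitive direction); the mode-2 fibre T[0,:,1] = [9, 18] gives b = (1, 2); then c[k] = T[0,0,k] / (a[0]·b[0]) = [0, 9, 6] / 1 = (0, 9, 6).
Expanding (1, -1) ⊗ (1, 2) ⊗ (0, 9, 6) reproduces all 12 entries of T, so T = (1, -1) ⊗ (1, 2) ⊗ (0, 9, 6) and rank(T) ≤ 1.
These bounds meet, so rank(T) = 1.

rank(T) = 1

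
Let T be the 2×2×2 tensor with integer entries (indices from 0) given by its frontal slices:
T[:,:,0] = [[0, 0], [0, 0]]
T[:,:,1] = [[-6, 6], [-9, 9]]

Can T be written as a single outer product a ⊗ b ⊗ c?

If T = a ⊗ b ⊗ c then every fibre of T is a multiple of the corresponding factor, so read the factors off the fibres through the nonzero entry T[0,0,1] = -6.
The mode-1 fibre T[:,0,1] = [-6, -9] gives a = [2, 3] (primitive direction); the mode-2 fibre T[0,:,1] = [-6, 6] gives b = [1, -1]; then c[k] = T[0,0,k] / (a[0]·b[0]) = [0, -6] / 2 = [0, -3].
Expanding [2, 3] ⊗ [1, -1] ⊗ [0, -3] reproduces all 8 entries of T, so T = [2, 3] ⊗ [1, -1] ⊗ [0, -3] and rank(T) ≤ 1.
Equivalently every frontal slice T[:,:,k] is c[k] times the rank-1 matrix [2, 3] ⊗ [1, -1]. So T has rank 1 (it is nonzero).

Yes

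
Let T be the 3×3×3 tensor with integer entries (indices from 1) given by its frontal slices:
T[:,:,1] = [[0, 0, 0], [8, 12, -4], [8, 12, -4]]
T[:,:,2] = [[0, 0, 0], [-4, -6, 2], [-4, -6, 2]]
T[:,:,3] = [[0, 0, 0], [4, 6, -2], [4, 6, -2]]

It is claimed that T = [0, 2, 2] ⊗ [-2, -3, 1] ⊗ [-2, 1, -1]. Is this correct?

Reconstruct entrywise from the claimed factors. For example, T[1,2,1] = 0 and Σₗ aₗ[1]bₗ[2]cₗ[1] = (0)·(-3)·(-2) = 0; checking all 27 entries, every one matches. The claim holds.

Yes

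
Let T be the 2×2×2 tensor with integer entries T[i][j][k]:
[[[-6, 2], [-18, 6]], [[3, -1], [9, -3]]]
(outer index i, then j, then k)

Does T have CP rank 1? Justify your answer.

Yes

The mode-1 fibre T[:,0,0] = [-6, 3] gives a = [2, -1] (primitive direction); the mode-2 fibre T[0,:,0] = [-6, -18] gives b = [1, 3]; then c[k] = T[0,0,k] / (a[0]·b[0]) = [-6, 2] / 2 = [-3, 1].
Expanding [2, -1] ⊗ [1, 3] ⊗ [-3, 1] reproduces all 8 entries of T, so T = [2, -1] ⊗ [1, 3] ⊗ [-3, 1] and rank(T) ≤ 1.
Equivalently every frontal slice T[:,:,k] is c[k] times the rank-1 matrix [2, -1] ⊗ [1, 3]. So T has rank 1 (it is nonzero).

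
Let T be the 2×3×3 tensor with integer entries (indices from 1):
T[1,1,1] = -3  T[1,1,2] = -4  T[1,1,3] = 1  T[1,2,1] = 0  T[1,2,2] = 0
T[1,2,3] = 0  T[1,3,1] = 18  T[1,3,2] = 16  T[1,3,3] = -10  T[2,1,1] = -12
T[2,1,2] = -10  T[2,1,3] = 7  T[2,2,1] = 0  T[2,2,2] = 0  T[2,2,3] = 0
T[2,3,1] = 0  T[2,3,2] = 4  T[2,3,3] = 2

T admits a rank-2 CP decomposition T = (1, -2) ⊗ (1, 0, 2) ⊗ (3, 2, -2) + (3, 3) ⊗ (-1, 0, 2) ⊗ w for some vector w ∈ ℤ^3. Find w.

Subtract the known terms from T to get the rank-1 residual R = (3, 3) ⊗ (-1, 0, 2) ⊗ w, so R[i,j,k] = a[i]·b[j]·w[k]. Pick indices with nonzero a[1]·b[1] = (3)·(-1) = -3. Only the fibre through (1,1,·) is needed: R[1,1,:] = T[1,1,:] − Σₗ aₗ[1]bₗ[1]cₗ = [-3, -4, 1] − (1)·(1)·(3, 2, -2) = [-6, -6, 3]. Then w[k] = R[1,1,k] / -3 for each k, giving w = [-6, -6, 3] / -3 = (2, 2, -1).

w = (2, 2, -1)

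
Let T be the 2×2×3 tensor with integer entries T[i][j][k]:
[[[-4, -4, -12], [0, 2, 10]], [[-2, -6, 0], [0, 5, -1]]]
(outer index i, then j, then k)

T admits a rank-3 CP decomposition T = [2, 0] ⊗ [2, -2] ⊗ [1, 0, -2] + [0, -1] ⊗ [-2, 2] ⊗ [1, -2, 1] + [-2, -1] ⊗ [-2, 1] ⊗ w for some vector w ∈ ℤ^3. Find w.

w = [-2, -1, -1]

Subtract the known terms from T to get the rank-1 residual R = [-2, -1] ⊗ [-2, 1] ⊗ w, so R[i,j,k] = a[i]·b[j]·w[k]. Pick indices with nonzero a[0]·b[0] = (-2)·(-2) = 4. Only the fibre through (0,0,·) is needed: R[0,0,:] = T[0,0,:] − Σₗ aₗ[0]bₗ[0]cₗ = [-4, -4, -12] − (2)·(2)·[1, 0, -2] − (0)·(-2)·[1, -2, 1] = [-8, -4, -4]. Then w[k] = R[0,0,k] / 4 for each k, giving w = [-8, -4, -4] / 4 = [-2, -1, -1].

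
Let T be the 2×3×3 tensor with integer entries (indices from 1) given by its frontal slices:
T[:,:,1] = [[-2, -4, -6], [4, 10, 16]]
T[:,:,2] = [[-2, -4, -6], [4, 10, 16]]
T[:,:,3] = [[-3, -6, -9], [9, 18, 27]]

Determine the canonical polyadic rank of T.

2

Lower bound: in the mode-3 unfolding of T (rows indexed by k, columns by (i,j)) the 2×2 minor on rows k ∈ {1, 3}, columns (i,j) ∈ {(1,1), (2,1)} is det [[-2, 4], [-3, 9]] = -6 ≠ 0, so that unfolding has rank ≥ 2 and hence rank(T) ≥ 2 (CP rank is at least every unfolding rank, though it can be larger).
Upper bound: with S_k = T[:,:,k], the two rank-1 terms a₁b₁ᵀ, a₂b₂ᵀ are the rank-1 members of the pencil x·S₁ + y·S₃.
The 2×2 minor of x·S₁ + y·S₃ on rows {1,2}, columns {1,2} is −4·x² − 6·xy = (-2)·(2·x + 3·y)(x), vanishing at (x:y) = (3:-2) and (0:1).
M₁ = 3·S₁ − 2·S₃ = [[0, 0, 0], [-6, -6, -6]] = (-6)·[0, 1][1, 1, 1]ᵀ and M₂ = S₃ = [[-3, -6, -9], [9, 18, 27]] = (-3)·[1, -3][1, 2, 3]ᵀ, so take a₁ = [0, 1], b₁ = [1, 1, 1], a₂ = [1, -3], b₂ = [1, 2, 3].
Each slice is an integer combination of E₁ = a₁b₁ᵀ and E₂ = a₂b₂ᵀ: S₁ = −2·E₁ − 2·E₂, S₂ = −2·E₁ − 2·E₂, S₃ = −3·E₂; reading off coefficients, c₁ = [-2, -2, 0] and c₂ = [-2, -2, -3].
Hence T = [0, 1] ⊗ [1, 1, 1] ⊗ [-2, -2, 0] + [1, -3] ⊗ [1, 2, 3] ⊗ [-2, -2, -3], so rank(T) ≤ 2.
These bounds meet, so rank(T) = 2.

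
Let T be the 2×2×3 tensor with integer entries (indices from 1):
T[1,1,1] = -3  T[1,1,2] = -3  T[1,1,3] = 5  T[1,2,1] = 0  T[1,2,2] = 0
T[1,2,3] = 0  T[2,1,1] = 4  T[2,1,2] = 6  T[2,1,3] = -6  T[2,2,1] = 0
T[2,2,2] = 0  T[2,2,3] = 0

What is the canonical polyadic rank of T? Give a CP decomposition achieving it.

Lower bound: the mode-1 unfolding of T (rows indexed by i, columns by (j,k) = (1,1), (1,2), (1,3), (2,1), (2,2), (2,3)) is [[-3, -3, 5, 0, 0, 0], [4, 6, -6, 0, 0, 0]].
There the 2×2 minor on rows i ∈ {1, 2}, columns (j,k) ∈ {(1,1), (1,2)} is det [[-3, -3], [4, 6]] = -6 ≠ 0, so this unfolding has rank ≥ 2; CP rank is at least every unfolding rank, so rank(T) ≥ 2. (Flattening ranks never certify an upper bound on CP rank; for that we must actually write T with 2 rank-1 terms.)
Upper bound — finding two terms. Every mode-2 slice of T is a multiple of one matrix: T[:,j,:] = b[j]·M with b = (1, 0) and M = [[-3, -3, 5], [4, 6, -6]] (rows indexed by i, columns by k). So it suffices to write M as a sum of two rank-1 matrices.
Splitting M by its rows (i = 1, 2), M = (1, 0)(-3, -3, 5)ᵀ + (0, 1)(4, 6, -6)ᵀ.
Hence T = (1, 0) ⊗ (1, 0) ⊗ (-3, -3, 5) + (0, 1) ⊗ (1, 0) ⊗ (4, 6, -6), so rank(T) ≤ 2.
These bounds meet, so rank(T) = 2.

rank(T) = 2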